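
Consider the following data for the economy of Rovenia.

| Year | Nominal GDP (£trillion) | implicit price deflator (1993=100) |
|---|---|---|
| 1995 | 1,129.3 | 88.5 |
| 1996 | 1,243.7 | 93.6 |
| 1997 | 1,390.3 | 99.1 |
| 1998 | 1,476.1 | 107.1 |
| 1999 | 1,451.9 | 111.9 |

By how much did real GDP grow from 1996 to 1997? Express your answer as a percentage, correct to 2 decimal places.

Real GDP 1996 = 1243.7/0.936 = 1328.74.
Real GDP 1997 = 1390.3/0.991 = 1402.93.
Change = 1402.93/1328.74 − 1 = 0.0558.

5.58%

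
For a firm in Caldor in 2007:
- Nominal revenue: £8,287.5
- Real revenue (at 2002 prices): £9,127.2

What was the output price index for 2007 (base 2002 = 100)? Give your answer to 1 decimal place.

output price index = (Nominal / Real) × 100 = 8287.5 / 9127.2 × 100 = 90.80.

90.8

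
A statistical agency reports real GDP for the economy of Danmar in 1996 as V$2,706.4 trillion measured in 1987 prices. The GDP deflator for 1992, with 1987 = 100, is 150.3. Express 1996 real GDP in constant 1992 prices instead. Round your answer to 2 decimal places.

V$4,067.72 trillion

Real GDP in 1992 prices = Real GDP in 1987 prices × (P_1992/P_1987) = 2706.4 × 1.503 = 4067.72.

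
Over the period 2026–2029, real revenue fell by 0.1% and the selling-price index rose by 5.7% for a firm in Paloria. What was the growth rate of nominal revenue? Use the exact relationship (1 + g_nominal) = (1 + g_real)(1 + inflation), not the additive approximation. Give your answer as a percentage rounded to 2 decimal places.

5.59%

(1 + g_nom) = (1 + g_real)(1 + π) = 0.9990 × 1.0570 = 1.05594.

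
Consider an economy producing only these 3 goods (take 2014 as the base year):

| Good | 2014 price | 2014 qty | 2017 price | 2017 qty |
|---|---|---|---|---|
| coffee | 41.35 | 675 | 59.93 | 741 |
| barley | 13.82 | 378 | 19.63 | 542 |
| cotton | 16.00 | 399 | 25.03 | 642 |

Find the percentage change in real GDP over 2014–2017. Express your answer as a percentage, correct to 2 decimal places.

22.48%

Real GDP 2014 = Nominal GDP 2014 = 41.35·675 + 13.82·378 + 16.00·399 = 39519.21.
Real GDP 2017 (at 2014 prices) = 41.35·741 + 13.82·542 + 16.00·642 = 48402.79.
Real growth = 48402.79/39519.21 − 1 = 0.2248.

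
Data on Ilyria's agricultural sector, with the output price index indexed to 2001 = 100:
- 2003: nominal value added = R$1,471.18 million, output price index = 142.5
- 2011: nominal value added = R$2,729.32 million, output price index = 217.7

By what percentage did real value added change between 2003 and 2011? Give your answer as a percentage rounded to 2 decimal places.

Real value added 2003 = 1471.18 / 1.425 = 1032.41.
Real value added 2011 = 2729.32 / 2.177 = 1253.71.
Real growth = 1253.71 / 1032.41 − 1 = 0.2144.

21.44%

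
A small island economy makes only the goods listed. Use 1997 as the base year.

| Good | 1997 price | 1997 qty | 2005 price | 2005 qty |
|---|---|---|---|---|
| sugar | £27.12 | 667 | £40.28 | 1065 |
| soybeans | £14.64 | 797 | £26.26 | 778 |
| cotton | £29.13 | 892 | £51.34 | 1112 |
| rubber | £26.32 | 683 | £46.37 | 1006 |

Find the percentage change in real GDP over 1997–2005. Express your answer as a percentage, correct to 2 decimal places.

Real GDP 1997 = Nominal GDP 1997 = 27.12·667 + 14.64·797 + 29.13·892 + 26.32·683 = 73717.64.
Real GDP 2005 (at 1997 prices) = 27.12·1065 + 14.64·778 + 29.13·1112 + 26.32·1006 = 99143.20.
Real growth = 99143.20/73717.64 − 1 = 0.3449.

34.49%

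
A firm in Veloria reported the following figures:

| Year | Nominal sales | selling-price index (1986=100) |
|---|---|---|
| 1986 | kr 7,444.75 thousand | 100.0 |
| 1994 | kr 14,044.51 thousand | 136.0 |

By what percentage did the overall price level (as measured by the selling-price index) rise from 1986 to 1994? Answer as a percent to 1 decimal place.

36.0%

Price-level change = 136.0 / 100.0 − 1 = 0.3600.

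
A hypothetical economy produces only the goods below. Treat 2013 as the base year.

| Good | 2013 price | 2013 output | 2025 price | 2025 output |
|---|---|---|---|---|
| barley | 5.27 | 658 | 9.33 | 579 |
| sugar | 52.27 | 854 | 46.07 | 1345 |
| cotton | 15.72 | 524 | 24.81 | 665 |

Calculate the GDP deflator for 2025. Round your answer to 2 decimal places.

Nominal GDP 2025 = 9.33·579 + 46.07·1345 + 24.81·665 = 83864.87.
Real GDP 2025 (at 2013 prices) = 5.27·579 + 52.27·1345 + 15.72·665 = 83808.28.
Deflator = Nominal/Real × 100 = 83864.87/83808.28 × 100 = 100.068.

100.07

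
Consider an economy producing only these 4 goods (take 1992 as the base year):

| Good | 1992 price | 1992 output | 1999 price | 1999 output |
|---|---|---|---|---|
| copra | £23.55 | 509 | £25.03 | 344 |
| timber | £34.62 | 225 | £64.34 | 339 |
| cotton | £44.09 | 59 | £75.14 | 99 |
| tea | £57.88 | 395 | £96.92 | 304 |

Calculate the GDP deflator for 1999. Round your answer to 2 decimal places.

Nominal GDP 1999 = 25.03·344 + 64.34·339 + 75.14·99 + 96.92·304 = 67324.12.
Real GDP 1999 (at 1992 prices) = 23.55·344 + 34.62·339 + 44.09·99 + 57.88·304 = 41797.81.
Deflator = Nominal/Real × 100 = 67324.12/41797.81 × 100 = 161.071.

161.07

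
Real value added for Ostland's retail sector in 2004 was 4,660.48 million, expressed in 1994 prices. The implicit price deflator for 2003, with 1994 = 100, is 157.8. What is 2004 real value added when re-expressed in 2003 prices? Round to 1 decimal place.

Real value added in 2003 prices = Real value added in 1994 prices × (P_2003/P_1994) = 4660.48 × 1.578 = 7354.24.

7,354.2 million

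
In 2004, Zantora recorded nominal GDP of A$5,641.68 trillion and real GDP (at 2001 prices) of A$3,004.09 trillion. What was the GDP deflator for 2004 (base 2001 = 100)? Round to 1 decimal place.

GDP deflator = (Nominal / Real) × 100 = 5641.68 / 3004.09 × 100 = 187.80.

187.8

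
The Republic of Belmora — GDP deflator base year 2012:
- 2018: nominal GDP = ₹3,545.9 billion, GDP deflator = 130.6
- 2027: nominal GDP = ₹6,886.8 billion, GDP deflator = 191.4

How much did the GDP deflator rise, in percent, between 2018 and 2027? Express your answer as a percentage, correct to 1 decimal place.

Price-level change = 191.4 / 130.6 − 1 = 0.4655.

46.6%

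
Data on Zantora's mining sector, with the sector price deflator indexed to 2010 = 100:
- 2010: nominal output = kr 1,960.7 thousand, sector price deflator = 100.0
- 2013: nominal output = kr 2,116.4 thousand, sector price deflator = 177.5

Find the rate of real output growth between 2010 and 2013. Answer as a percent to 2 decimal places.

Real output 2010 = 1960.7 / 1.000 = 1960.70.
Real output 2013 = 2116.4 / 1.775 = 1192.34.
Real growth = 1192.34 / 1960.70 − 1 = -0.3919.

-39.19%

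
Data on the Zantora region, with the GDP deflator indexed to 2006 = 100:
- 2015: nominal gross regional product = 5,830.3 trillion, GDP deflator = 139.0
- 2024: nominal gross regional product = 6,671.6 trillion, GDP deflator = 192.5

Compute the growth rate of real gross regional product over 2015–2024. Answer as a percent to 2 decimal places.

-17.37%

Real gross regional product 2015 = 5830.3 / 1.390 = 4194.46.
Real gross regional product 2024 = 6671.6 / 1.925 = 3465.77.
Real growth = 3465.77 / 4194.46 − 1 = -0.1737.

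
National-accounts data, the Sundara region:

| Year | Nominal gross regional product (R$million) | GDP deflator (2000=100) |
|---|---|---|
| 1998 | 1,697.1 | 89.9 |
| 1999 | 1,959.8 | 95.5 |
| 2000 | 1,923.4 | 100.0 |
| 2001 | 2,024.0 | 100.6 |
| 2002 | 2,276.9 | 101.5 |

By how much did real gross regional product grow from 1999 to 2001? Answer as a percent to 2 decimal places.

-1.96%

Real gross regional product 1999 = 1959.8/0.955 = 2052.15.
Real gross regional product 2001 = 2024.0/1.006 = 2011.93.
Change = 2011.93/2052.15 − 1 = -0.0196.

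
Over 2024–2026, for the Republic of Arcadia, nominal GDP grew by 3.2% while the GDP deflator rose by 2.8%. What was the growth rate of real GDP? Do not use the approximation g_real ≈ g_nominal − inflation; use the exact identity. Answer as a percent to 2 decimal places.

(1 + g_nom) = (1 + g_real)(1 + π), so g_real = 1.0320 / 1.0280 − 1 = 0.00389.

0.39%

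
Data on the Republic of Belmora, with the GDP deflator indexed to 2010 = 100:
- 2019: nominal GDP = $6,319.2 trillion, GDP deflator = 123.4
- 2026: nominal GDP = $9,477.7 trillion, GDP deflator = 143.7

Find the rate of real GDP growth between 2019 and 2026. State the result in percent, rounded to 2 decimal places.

28.80%

Deflate each year: 2019 → 6319.2/1.234 = 5120.91; 2026 → 9477.7/1.437 = 6595.48.
So real GDP changed by 6595.48/5120.91 − 1 = 0.2880, i.e. 28.80%.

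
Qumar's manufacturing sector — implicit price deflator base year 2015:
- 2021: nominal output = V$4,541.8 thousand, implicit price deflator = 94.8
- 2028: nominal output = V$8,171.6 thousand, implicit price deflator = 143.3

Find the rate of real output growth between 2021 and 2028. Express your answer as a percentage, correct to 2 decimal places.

Real output 2021 = 4541.8 / 0.948 = 4790.93.
Real output 2028 = 8171.6 / 1.433 = 5702.44.
Real growth = 5702.44 / 4790.93 − 1 = 0.1903.

19.03%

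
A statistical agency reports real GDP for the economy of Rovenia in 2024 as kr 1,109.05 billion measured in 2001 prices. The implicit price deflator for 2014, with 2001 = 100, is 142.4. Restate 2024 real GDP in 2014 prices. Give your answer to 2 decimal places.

kr 1,579.29 billion

Real GDP in 2014 prices = Real GDP in 2001 prices × (P_2014/P_2001) = 1109.05 × 1.424 = 1579.29.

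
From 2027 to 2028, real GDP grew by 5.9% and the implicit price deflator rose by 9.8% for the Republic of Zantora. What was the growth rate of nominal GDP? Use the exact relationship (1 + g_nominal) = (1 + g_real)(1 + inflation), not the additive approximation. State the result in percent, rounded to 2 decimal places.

(1 + g_nom) = (1 + g_real)(1 + π) = 1.0590 × 1.0980 = 1.16278.

16.28%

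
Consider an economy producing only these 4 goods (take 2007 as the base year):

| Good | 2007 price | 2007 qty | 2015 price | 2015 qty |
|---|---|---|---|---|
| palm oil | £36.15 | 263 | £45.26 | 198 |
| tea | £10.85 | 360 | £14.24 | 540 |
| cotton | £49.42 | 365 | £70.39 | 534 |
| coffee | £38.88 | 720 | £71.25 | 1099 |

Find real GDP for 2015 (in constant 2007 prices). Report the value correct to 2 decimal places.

Real GDP 2015 = Σ (p_2007 × q_2015) = 36.15·198 + 10.85·540 + 49.42·534 + 38.88·1099 = 82136.10.

£82136.10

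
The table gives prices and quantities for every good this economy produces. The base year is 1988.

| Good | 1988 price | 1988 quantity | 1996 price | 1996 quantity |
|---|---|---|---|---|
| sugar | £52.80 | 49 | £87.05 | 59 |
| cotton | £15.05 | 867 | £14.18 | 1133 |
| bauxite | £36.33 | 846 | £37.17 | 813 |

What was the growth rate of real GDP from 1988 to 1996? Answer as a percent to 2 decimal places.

7.19%

Real GDP 1988 = Nominal GDP 1988 = 52.80·49 + 15.05·867 + 36.33·846 = 46370.73.
Real GDP 1996 (at 1988 prices) = 52.80·59 + 15.05·1133 + 36.33·813 = 49703.14.
Real growth = 49703.14/46370.73 − 1 = 0.0719.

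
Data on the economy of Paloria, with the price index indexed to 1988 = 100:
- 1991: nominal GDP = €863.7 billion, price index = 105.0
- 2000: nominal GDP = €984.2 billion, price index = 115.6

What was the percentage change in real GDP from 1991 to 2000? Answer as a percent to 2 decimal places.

3.50%

Deflate each year: 1991 → 863.7/1.050 = 822.57; 2000 → 984.2/1.156 = 851.38.
So real GDP changed by 851.38/822.57 − 1 = 0.0350, i.e. 3.50%.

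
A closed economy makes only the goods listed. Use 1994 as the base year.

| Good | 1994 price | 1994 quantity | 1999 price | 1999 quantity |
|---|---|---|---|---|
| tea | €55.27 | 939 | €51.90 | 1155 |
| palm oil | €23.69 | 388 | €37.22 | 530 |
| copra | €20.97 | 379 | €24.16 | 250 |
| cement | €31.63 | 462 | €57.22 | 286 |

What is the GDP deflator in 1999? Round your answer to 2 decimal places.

112.57

Nominal GDP 1999 = 51.90·1155 + 37.22·530 + 24.16·250 + 57.22·286 = 102076.02.
Real GDP 1999 (at 1994 prices) = 55.27·1155 + 23.69·530 + 20.97·250 + 31.63·286 = 90681.23.
Deflator = Nominal/Real × 100 = 102076.02/90681.23 × 100 = 112.566.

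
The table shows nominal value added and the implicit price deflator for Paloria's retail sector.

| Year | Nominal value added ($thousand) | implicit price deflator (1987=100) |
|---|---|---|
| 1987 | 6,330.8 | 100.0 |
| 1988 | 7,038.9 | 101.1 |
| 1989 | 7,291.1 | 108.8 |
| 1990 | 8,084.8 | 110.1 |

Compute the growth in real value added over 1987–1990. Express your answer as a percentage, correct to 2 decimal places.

15.99%

Real value added 1987 = 6330.8/1.000 = 6330.80.
Real value added 1990 = 8084.8/1.101 = 7343.14.
Change = 7343.14/6330.80 − 1 = 0.1599.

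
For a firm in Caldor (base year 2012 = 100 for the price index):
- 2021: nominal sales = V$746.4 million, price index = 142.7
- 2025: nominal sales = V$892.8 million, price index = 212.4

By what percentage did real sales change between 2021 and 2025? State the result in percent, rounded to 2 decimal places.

-19.64%

Deflate each year: 2021 → 746.4/1.427 = 523.06; 2025 → 892.8/2.124 = 420.34.
So real sales changed by 420.34/523.06 − 1 = -0.1964, i.e. -19.64%.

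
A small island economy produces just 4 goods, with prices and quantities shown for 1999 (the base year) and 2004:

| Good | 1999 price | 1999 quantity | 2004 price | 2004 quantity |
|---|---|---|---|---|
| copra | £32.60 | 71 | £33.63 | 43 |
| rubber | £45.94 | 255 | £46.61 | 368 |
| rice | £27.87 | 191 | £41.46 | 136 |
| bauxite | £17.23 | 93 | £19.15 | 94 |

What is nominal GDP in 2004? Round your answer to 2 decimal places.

Nominal GDP 2004 = Σ (p_2004 × q_2004) = 33.63·43 + 46.61·368 + 41.46·136 + 19.15·94 = 26037.23.

£26037.23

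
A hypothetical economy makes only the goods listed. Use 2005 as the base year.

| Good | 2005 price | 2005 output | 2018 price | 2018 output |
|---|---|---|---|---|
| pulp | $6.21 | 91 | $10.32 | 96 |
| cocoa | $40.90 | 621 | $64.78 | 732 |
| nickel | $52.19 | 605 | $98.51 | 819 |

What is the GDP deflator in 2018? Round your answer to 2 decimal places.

176.16

Nominal GDP 2018 = 10.32·96 + 64.78·732 + 98.51·819 = 129089.37.
Real GDP 2018 (at 2005 prices) = 6.21·96 + 40.90·732 + 52.19·819 = 73278.57.
Deflator = Nominal/Real × 100 = 129089.37/73278.57 × 100 = 176.163.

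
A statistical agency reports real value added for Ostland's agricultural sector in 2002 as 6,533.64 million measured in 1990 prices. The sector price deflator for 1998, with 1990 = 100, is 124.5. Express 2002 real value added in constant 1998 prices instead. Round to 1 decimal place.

Real value added in 1998 prices = Real value added in 1990 prices × (P_1998/P_1990) = 6533.64 × 1.245 = 8134.38.

8,134.4 million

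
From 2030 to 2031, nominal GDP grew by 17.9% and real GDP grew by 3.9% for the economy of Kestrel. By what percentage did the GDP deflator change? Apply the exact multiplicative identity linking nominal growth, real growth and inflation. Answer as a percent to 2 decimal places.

(1 + g_nom) = (1 + g_real)(1 + π), so π = 1.1790 / 1.0390 − 1 = 0.13474.

13.47%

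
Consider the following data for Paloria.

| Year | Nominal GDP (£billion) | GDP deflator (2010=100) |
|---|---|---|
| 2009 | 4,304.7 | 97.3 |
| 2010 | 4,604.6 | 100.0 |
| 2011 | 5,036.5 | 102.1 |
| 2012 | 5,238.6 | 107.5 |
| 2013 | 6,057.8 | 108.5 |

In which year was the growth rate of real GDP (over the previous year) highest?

2010: real = 4604.6/1.000 = 4604.60; growth vs 2009 (4424.15) = 4.08%.
2011: real = 5036.5/1.021 = 4932.91; growth vs 2010 (4604.60) = 7.13%.
2012: real = 5238.6/1.075 = 4873.12; growth vs 2011 (4932.91) = -1.21%.
2013: real = 6057.8/1.085 = 5583.23; growth vs 2012 (4873.12) = 14.57%.

2013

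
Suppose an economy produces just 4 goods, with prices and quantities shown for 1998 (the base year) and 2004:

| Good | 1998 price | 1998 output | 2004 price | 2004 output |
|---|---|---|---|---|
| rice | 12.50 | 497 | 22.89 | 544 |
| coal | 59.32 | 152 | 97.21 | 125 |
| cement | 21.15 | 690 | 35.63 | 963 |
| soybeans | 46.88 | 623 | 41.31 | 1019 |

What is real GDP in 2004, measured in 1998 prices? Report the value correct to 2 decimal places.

82353.17

Real GDP 2004 = Σ (p_1998 × q_2004) = 12.50·544 + 59.32·125 + 21.15·963 + 46.88·1019 = 82353.17.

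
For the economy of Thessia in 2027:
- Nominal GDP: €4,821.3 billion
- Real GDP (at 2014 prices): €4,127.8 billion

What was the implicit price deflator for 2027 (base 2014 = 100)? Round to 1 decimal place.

116.8

implicit price deflator = (Nominal / Real) × 100 = 4821.3 / 4127.8 × 100 = 116.80.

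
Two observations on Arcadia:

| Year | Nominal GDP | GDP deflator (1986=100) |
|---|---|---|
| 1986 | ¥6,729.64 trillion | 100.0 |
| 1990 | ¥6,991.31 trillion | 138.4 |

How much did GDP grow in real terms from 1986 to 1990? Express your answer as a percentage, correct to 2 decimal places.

-24.94%

Real GDP 1986 = 6729.64 / 1.000 = 6729.64.
Real GDP 1990 = 6991.31 / 1.384 = 5051.52.
Real growth = 5051.52 / 6729.64 − 1 = -0.2494.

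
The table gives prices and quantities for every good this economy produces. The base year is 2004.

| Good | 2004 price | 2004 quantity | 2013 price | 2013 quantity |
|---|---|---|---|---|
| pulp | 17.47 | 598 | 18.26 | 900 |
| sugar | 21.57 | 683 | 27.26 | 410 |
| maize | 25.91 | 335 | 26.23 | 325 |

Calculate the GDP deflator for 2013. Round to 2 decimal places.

Nominal GDP 2013 = 18.26·900 + 27.26·410 + 26.23·325 = 36135.35.
Real GDP 2013 (at 2004 prices) = 17.47·900 + 21.57·410 + 25.91·325 = 32987.45.
Deflator = Nominal/Real × 100 = 36135.35/32987.45 × 100 = 109.543.

109.54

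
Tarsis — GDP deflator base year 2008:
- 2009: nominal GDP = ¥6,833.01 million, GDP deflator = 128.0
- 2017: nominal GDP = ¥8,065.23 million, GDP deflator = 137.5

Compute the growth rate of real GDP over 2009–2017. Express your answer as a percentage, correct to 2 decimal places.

Real GDP 2009 = 6833.01 / 1.280 = 5338.29.
Real GDP 2017 = 8065.23 / 1.375 = 5865.62.
Real growth = 5865.62 / 5338.29 − 1 = 0.0988.

9.88%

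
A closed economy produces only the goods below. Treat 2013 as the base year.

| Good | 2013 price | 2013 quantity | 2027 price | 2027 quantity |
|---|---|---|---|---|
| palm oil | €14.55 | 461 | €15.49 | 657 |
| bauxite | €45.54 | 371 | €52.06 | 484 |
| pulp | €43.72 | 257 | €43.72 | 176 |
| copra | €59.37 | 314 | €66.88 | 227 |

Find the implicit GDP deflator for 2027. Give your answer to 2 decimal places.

Nominal GDP 2027 = 15.49·657 + 52.06·484 + 43.72·176 + 66.88·227 = 58250.45.
Real GDP 2027 (at 2013 prices) = 14.55·657 + 45.54·484 + 43.72·176 + 59.37·227 = 52772.42.
Deflator = Nominal/Real × 100 = 58250.45/52772.42 × 100 = 110.380.

110.38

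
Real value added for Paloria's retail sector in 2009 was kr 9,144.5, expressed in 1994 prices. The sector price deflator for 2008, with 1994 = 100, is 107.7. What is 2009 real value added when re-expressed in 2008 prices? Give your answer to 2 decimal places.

Real value added in 2008 prices = Real value added in 1994 prices × (P_2008/P_1994) = 9144.5 × 1.077 = 9848.63.

kr 9,848.63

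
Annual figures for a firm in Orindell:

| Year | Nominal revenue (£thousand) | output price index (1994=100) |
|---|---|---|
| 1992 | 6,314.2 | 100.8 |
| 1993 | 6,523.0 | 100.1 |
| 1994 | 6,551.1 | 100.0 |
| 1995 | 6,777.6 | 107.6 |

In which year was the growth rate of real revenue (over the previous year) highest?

1993: real = 6523.0/1.001 = 6516.48; growth vs 1992 (6264.09) = 4.03%.
1994: real = 6551.1/1.000 = 6551.10; growth vs 1993 (6516.48) = 0.53%.
1995: real = 6777.6/1.076 = 6298.88; growth vs 1994 (6551.10) = -3.85%.

1993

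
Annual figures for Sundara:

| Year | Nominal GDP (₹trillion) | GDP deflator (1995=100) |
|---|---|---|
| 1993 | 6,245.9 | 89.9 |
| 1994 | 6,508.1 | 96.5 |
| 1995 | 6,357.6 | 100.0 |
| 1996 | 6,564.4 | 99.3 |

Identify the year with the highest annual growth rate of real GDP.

1994: real = 6508.1/0.965 = 6744.15; growth vs 1993 (6947.61) = -2.93%.
1995: real = 6357.6/1.000 = 6357.60; growth vs 1994 (6744.15) = -5.73%.
1996: real = 6564.4/0.993 = 6610.67; growth vs 1995 (6357.60) = 3.98%.

1996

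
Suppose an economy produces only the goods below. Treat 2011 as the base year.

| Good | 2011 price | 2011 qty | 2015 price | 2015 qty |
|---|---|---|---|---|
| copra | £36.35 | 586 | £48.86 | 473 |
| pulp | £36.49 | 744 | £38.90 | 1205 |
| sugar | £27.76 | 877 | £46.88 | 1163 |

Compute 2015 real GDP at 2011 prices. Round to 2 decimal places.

£93448.88

Real GDP 2015 = Σ (p_2011 × q_2015) = 36.35·473 + 36.49·1205 + 27.76·1163 = 93448.88.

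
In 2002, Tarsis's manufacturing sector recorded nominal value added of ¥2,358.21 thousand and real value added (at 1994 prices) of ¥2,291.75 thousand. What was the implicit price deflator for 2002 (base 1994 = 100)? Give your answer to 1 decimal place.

102.9

implicit price deflator = (Nominal / Real) × 100 = 2358.21 / 2291.75 × 100 = 102.90.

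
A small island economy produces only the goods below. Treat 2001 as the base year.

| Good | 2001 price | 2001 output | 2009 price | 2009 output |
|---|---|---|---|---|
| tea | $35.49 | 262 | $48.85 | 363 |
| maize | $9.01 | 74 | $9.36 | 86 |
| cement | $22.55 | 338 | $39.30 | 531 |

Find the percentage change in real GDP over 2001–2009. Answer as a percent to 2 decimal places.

Real GDP 2001 = Nominal GDP 2001 = 35.49·262 + 9.01·74 + 22.55·338 = 17587.02.
Real GDP 2009 (at 2001 prices) = 35.49·363 + 9.01·86 + 22.55·531 = 25631.78.
Real growth = 25631.78/17587.02 − 1 = 0.4574.

45.74%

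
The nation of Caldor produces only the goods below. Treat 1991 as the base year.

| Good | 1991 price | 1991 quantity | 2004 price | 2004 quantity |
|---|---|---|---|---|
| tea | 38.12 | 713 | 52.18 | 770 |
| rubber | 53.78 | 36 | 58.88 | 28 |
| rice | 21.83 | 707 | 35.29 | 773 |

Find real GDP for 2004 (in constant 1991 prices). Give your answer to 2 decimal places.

Real GDP 2004 = Σ (p_1991 × q_2004) = 38.12·770 + 53.78·28 + 21.83·773 = 47732.83.

47732.83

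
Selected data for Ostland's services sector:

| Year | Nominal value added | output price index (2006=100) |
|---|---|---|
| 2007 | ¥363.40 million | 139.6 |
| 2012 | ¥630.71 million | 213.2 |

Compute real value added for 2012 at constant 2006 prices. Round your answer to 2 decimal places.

¥295.83 million

Real value added = Nominal / (output price index/100) = 630.71 / 2.132 = 295.83.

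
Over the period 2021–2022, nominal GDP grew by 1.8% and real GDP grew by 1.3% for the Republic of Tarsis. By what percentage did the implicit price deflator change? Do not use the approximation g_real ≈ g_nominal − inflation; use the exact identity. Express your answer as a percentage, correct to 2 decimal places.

0.49%

(1 + g_nom) = (1 + g_real)(1 + π), so π = 1.0180 / 1.0130 − 1 = 0.00494.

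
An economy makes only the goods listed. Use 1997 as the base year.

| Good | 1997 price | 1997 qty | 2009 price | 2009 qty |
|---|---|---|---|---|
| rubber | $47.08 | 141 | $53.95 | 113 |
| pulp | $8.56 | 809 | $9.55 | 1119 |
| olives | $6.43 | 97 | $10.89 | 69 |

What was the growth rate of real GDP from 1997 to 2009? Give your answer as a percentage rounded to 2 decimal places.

8.14%

Real GDP 1997 = Nominal GDP 1997 = 47.08·141 + 8.56·809 + 6.43·97 = 14187.03.
Real GDP 2009 (at 1997 prices) = 47.08·113 + 8.56·1119 + 6.43·69 = 15342.35.
Real growth = 15342.35/14187.03 − 1 = 0.0814.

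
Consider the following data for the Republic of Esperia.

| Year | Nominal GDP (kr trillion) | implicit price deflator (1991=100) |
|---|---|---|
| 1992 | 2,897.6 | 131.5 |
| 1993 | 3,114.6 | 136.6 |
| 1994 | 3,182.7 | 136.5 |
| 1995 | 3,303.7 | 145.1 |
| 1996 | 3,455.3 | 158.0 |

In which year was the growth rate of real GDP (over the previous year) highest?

1993

1993: real = 3114.6/1.366 = 2280.09; growth vs 1992 (2203.50) = 3.48%.
1994: real = 3182.7/1.365 = 2331.65; growth vs 1993 (2280.09) = 2.26%.
1995: real = 3303.7/1.451 = 2276.84; growth vs 1994 (2331.65) = -2.35%.
1996: real = 3455.3/1.580 = 2186.90; growth vs 1995 (2276.84) = -3.95%.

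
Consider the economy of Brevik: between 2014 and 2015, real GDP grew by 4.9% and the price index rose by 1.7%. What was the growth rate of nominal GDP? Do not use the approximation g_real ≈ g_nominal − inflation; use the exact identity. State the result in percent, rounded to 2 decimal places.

6.68%

(1 + g_nom) = (1 + g_real)(1 + π) = 1.0490 × 1.0170 = 1.06683.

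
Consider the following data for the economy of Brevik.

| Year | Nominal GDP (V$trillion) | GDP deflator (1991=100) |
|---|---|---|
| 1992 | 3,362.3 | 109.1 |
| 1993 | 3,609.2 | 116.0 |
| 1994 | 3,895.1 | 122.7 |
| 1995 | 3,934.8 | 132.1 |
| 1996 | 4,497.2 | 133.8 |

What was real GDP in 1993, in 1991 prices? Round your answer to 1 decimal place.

Real GDP 1993 = 3609.2 / 1.160 = 3111.38.

V$3,111.4 trillion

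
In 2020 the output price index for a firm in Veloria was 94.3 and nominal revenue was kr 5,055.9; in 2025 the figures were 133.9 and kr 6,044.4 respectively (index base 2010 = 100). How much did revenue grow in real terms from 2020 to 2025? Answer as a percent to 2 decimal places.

-15.81%

Real revenue 2020 = 5055.9 / 0.943 = 5361.51.
Real revenue 2025 = 6044.4 / 1.339 = 4514.12.
Real growth = 4514.12 / 5361.51 − 1 = -0.1581.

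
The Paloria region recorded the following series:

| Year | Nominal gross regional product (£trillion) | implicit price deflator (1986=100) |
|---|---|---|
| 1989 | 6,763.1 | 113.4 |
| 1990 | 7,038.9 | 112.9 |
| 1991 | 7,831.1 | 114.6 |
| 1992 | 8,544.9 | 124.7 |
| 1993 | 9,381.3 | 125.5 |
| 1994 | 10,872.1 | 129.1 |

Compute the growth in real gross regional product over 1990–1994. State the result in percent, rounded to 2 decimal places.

Real gross regional product 1990 = 7038.9/1.129 = 6234.63.
Real gross regional product 1994 = 10872.1/1.291 = 8421.46.
Change = 8421.46/6234.63 − 1 = 0.3508.

35.08%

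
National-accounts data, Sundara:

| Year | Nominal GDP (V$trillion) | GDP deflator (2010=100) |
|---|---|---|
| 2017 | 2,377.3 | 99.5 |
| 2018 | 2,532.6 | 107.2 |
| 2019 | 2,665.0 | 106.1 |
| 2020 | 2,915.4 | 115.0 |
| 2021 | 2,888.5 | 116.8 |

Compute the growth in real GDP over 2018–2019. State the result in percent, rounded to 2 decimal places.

6.32%

Real GDP 2018 = 2532.6/1.072 = 2362.50.
Real GDP 2019 = 2665.0/1.061 = 2511.78.
Change = 2511.78/2362.50 − 1 = 0.0632.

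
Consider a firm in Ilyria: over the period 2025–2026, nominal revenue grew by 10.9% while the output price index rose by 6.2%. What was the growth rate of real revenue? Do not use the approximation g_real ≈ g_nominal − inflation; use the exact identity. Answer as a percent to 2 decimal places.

4.43%

(1 + g_nom) = (1 + g_real)(1 + π), so g_real = 1.1090 / 1.0620 − 1 = 0.04426.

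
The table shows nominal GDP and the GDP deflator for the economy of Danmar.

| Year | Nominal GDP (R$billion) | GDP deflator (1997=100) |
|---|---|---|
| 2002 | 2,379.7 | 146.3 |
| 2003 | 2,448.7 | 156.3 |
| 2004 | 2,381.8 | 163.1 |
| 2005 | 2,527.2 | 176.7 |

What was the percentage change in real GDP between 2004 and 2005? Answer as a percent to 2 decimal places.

Real GDP 2004 = 2381.8/1.631 = 1460.33.
Real GDP 2005 = 2527.2/1.767 = 1430.22.
Change = 1430.22/1460.33 − 1 = -0.0206.

-2.06%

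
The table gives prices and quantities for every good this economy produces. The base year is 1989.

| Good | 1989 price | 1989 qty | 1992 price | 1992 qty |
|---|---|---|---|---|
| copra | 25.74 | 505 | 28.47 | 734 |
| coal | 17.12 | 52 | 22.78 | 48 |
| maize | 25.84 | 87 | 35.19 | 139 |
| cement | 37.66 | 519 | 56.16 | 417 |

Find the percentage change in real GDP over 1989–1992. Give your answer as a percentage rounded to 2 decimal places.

9.33%

Real GDP 1989 = Nominal GDP 1989 = 25.74·505 + 17.12·52 + 25.84·87 + 37.66·519 = 35682.56.
Real GDP 1992 (at 1989 prices) = 25.74·734 + 17.12·48 + 25.84·139 + 37.66·417 = 39010.90.
Real growth = 39010.90/35682.56 − 1 = 0.0933.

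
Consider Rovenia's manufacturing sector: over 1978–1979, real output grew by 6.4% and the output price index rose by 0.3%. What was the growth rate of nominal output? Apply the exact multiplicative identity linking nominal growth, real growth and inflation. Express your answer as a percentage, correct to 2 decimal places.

6.72%

(1 + g_nom) = (1 + g_real)(1 + π) = 1.0640 × 1.0030 = 1.06719.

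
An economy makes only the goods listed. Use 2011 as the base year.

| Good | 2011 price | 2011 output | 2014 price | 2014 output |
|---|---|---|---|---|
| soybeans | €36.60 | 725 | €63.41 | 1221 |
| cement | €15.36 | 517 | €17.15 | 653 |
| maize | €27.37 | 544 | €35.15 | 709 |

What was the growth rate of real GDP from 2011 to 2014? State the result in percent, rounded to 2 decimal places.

50.15%

Real GDP 2011 = Nominal GDP 2011 = 36.60·725 + 15.36·517 + 27.37·544 = 49365.40.
Real GDP 2014 (at 2011 prices) = 36.60·1221 + 15.36·653 + 27.37·709 = 74124.01.
Real growth = 74124.01/49365.40 − 1 = 0.5015.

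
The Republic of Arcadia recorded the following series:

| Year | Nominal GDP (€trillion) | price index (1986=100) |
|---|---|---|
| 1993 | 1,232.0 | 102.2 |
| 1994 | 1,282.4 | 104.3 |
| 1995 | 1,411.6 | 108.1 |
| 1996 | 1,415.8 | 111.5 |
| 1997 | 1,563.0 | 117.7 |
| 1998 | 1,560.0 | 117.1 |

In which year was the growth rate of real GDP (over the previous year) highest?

1994: real = 1282.4/1.043 = 1229.53; growth vs 1993 (1205.48) = 2.00%.
1995: real = 1411.6/1.081 = 1305.83; growth vs 1994 (1229.53) = 6.21%.
1996: real = 1415.8/1.115 = 1269.78; growth vs 1995 (1305.83) = -2.76%.
1997: real = 1563.0/1.177 = 1327.95; growth vs 1996 (1269.78) = 4.58%.
1998: real = 1560.0/1.171 = 1332.19; growth vs 1997 (1327.95) = 0.32%.

1995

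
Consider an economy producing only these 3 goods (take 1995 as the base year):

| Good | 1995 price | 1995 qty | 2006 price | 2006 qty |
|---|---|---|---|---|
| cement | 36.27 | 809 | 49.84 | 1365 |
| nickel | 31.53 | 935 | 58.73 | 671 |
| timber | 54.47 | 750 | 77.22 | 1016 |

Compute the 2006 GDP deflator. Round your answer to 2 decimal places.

Nominal GDP 2006 = 49.84·1365 + 58.73·671 + 77.22·1016 = 185894.95.
Real GDP 2006 (at 1995 prices) = 36.27·1365 + 31.53·671 + 54.47·1016 = 126006.70.
Deflator = Nominal/Real × 100 = 185894.95/126006.70 × 100 = 147.528.

147.53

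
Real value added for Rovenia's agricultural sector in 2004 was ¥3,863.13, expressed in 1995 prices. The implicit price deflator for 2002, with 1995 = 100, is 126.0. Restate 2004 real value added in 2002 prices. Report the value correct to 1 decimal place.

Real value added in 2002 prices = Real value added in 1995 prices × (P_2002/P_1995) = 3863.13 × 1.260 = 4867.54.

¥4,867.5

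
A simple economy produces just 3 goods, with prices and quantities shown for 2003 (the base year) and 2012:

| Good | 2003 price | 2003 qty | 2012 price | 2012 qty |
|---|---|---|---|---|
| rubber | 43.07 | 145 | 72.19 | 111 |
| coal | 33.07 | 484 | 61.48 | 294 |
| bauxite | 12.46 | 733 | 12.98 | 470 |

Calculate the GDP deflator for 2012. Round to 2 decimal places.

Nominal GDP 2012 = 72.19·111 + 61.48·294 + 12.98·470 = 32188.81.
Real GDP 2012 (at 2003 prices) = 43.07·111 + 33.07·294 + 12.46·470 = 20359.55.
Deflator = Nominal/Real × 100 = 32188.81/20359.55 × 100 = 158.102.

158.10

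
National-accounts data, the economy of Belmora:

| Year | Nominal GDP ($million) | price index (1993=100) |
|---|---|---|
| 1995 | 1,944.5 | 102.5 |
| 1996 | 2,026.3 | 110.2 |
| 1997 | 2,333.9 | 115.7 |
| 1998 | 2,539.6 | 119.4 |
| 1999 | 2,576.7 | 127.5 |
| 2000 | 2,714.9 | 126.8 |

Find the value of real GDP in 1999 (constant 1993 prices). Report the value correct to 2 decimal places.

Real GDP 1999 = 2576.7 / 1.275 = 2020.94.

$2,020.94 million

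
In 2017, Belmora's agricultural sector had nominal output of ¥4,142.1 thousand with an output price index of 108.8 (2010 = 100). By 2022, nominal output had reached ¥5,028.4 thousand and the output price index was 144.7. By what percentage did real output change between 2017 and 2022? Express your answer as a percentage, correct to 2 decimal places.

Deflate each year: 2017 → 4142.1/1.088 = 3807.08; 2022 → 5028.4/1.447 = 3475.05.
So real output changed by 3475.05/3807.08 − 1 = -0.0872, i.e. -8.72%.

-8.72%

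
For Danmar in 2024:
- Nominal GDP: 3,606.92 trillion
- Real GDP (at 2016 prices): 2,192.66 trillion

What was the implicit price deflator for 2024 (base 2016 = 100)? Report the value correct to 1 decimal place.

implicit price deflator = (Nominal / Real) × 100 = 3606.92 / 2192.66 × 100 = 164.50.

164.5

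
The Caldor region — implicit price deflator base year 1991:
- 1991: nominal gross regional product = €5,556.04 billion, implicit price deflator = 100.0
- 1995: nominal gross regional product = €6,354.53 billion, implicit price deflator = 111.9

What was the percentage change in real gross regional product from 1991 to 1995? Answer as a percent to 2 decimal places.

Real gross regional product 1991 = 5556.04 / 1.000 = 5556.04.
Real gross regional product 1995 = 6354.53 / 1.119 = 5678.76.
Real growth = 5678.76 / 5556.04 − 1 = 0.0221.

2.21%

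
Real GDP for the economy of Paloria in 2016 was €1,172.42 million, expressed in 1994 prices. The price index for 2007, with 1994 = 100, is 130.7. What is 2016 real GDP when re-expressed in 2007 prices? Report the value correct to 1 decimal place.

Real GDP in 2007 prices = Real GDP in 1994 prices × (P_2007/P_1994) = 1172.42 × 1.307 = 1532.35.

€1,532.4 million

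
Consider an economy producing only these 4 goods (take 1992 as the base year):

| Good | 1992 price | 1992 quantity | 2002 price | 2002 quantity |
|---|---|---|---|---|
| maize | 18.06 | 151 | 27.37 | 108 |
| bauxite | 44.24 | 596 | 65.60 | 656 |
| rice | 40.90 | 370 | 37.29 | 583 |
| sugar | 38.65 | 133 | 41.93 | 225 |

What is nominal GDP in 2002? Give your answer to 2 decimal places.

77163.88

Nominal GDP 2002 = Σ (p_2002 × q_2002) = 27.37·108 + 65.60·656 + 37.29·583 + 41.93·225 = 77163.88.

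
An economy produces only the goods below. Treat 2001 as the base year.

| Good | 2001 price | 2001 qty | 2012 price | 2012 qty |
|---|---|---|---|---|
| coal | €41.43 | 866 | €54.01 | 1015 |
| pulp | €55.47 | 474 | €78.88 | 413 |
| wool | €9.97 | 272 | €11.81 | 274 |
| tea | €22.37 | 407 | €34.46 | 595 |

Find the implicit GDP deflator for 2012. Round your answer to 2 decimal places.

Nominal GDP 2012 = 54.01·1015 + 78.88·413 + 11.81·274 + 34.46·595 = 111137.23.
Real GDP 2012 (at 2001 prices) = 41.43·1015 + 55.47·413 + 9.97·274 + 22.37·595 = 81002.49.
Deflator = Nominal/Real × 100 = 111137.23/81002.49 × 100 = 137.202.

137.20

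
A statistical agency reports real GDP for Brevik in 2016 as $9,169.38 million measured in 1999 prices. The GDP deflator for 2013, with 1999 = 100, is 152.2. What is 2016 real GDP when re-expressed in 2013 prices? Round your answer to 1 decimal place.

$13,955.8 million

Real GDP in 2013 prices = Real GDP in 1999 prices × (P_2013/P_1999) = 9169.38 × 1.522 = 13955.80.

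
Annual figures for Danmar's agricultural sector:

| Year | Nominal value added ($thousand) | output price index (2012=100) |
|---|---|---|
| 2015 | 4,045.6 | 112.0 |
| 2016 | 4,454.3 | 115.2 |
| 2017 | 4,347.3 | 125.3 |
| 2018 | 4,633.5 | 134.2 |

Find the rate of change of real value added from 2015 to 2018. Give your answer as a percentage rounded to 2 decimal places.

Real value added 2015 = 4045.6/1.120 = 3612.14.
Real value added 2018 = 4633.5/1.342 = 3452.68.
Change = 3452.68/3612.14 − 1 = -0.0441.

-4.41%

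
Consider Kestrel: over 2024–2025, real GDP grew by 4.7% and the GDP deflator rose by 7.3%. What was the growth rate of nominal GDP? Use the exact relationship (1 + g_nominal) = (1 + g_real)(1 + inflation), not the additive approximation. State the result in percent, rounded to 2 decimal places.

(1 + g_nom) = (1 + g_real)(1 + π) = 1.0470 × 1.0730 = 1.12343.

12.34%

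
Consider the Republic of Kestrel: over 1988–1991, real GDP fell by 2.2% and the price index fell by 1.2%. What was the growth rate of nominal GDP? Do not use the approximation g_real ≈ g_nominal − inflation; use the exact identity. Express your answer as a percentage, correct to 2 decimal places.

(1 + g_nom) = (1 + g_real)(1 + π) = 0.9780 × 0.9880 = 0.96626.

-3.37%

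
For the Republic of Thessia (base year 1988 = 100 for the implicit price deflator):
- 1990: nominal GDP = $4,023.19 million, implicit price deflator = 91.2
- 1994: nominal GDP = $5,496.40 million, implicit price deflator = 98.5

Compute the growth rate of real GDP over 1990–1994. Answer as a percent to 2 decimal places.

26.49%

Deflate each year: 1990 → 4023.19/0.912 = 4411.39; 1994 → 5496.40/0.985 = 5580.10.
So real GDP changed by 5580.10/4411.39 − 1 = 0.2649, i.e. 26.49%.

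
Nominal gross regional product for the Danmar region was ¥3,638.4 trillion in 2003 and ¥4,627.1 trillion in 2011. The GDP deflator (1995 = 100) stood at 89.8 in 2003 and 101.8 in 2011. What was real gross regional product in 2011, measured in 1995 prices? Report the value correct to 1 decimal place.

¥4,545.3 trillion

Real gross regional product = Nominal / (GDP deflator/100) = 4627.1 / 1.018 = 4545.28.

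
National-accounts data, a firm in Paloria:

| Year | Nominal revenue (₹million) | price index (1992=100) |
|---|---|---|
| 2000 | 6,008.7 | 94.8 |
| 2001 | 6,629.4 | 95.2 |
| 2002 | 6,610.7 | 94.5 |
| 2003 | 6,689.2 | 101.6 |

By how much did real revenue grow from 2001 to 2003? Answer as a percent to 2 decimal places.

Real revenue 2001 = 6629.4/0.952 = 6963.66.
Real revenue 2003 = 6689.2/1.016 = 6583.86.
Change = 6583.86/6963.66 − 1 = -0.0545.

-5.45%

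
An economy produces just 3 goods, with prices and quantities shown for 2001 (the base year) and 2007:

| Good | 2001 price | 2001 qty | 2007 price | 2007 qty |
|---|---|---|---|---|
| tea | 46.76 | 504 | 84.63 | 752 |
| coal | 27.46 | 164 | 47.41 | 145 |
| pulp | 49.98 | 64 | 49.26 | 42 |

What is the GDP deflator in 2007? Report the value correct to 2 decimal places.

175.99

Nominal GDP 2007 = 84.63·752 + 47.41·145 + 49.26·42 = 72585.13.
Real GDP 2007 (at 2001 prices) = 46.76·752 + 27.46·145 + 49.98·42 = 41244.38.
Deflator = Nominal/Real × 100 = 72585.13/41244.38 × 100 = 175.988.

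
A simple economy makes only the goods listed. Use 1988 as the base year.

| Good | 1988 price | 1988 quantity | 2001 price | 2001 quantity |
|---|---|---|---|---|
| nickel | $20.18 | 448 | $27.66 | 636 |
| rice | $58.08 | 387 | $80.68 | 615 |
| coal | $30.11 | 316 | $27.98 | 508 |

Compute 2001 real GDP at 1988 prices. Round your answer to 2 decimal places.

Real GDP 2001 = Σ (p_1988 × q_2001) = 20.18·636 + 58.08·615 + 30.11·508 = 63849.56.

$63849.56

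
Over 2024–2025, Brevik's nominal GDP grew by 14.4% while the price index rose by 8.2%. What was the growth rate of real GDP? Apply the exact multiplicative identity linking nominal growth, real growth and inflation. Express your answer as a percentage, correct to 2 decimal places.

(1 + g_nom) = (1 + g_real)(1 + π), so g_real = 1.1440 / 1.0820 − 1 = 0.05730.

5.73%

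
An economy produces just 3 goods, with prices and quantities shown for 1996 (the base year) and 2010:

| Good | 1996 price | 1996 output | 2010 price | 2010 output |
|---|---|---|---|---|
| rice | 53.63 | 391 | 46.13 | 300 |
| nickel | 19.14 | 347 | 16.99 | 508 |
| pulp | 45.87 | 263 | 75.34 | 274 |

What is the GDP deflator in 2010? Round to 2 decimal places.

Nominal GDP 2010 = 46.13·300 + 16.99·508 + 75.34·274 = 43113.08.
Real GDP 2010 (at 1996 prices) = 53.63·300 + 19.14·508 + 45.87·274 = 38380.50.
Deflator = Nominal/Real × 100 = 43113.08/38380.50 × 100 = 112.331.

112.33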